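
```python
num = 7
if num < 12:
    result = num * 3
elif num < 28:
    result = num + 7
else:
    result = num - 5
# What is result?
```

Trace:
`num = 7` → num = 7
`if num < 12: ...` → num < 12 is True → result = 21
So result = 21

Answer: 21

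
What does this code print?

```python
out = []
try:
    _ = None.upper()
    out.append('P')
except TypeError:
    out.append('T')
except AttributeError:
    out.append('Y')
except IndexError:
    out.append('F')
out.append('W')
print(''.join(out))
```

Execution trace: 'Y' (except AttributeError) → 'W' (after the try/except). Output: YW

Answer: YW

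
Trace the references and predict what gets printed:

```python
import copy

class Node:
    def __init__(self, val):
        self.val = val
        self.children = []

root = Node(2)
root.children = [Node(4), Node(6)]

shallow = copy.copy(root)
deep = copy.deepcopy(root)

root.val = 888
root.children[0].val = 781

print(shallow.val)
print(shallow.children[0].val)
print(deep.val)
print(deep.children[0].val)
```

Key concept: deep copy with custom objects.
Step by step:
`root = Node(2)` → root = Node(val=2, children=[])
`root.children = [Node(4), Node(6)]` → root = Node(val=2, children=[Node(val=4, children=[]), Node(val=6, children=[])])
`shallow = copy.copy(root)` → shallow = Node(val=2, children=[Node(val=4, children=[]), Node(val=6, children=[])])
`deep = copy.deepcopy(root)` → deep = Node(val=2, children=[Node(val=4, children=[]), Node(val=6, children=[])])
`root.val = 888` → root = Node(val=888, children=[Node(val=4, children=[]), Node(val=6, children=[])])
`root.children[0].val = 781` → root = Node(val=888, children=[Node(val=781, children=[]), Node(val=6, children=[])]); shallow = Node(val=2, children=[Node(val=781, children=[]), Node(val=6, children=[])])
`print(shallow.val)` → prints 2
`print(shallow.children[0].val)` → prints 781
`print(deep.val)` → prints 2
`print(deep.children[0].val)` → prints 4

Answer:
2
781
2
4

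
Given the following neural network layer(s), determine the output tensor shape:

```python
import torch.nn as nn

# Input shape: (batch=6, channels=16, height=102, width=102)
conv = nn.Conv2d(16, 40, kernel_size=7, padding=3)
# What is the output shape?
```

Input: (6, 16, 102, 102) -> Output: (6, 40, 102, 102)

Answer: (6, 40, 102, 102)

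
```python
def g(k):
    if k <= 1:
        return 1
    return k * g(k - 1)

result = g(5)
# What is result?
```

g(5) = 5 * 4 * 3 * 2 * 1 = 120

Answer: 120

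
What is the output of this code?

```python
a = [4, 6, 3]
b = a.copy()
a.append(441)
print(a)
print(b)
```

Key concept: list.copy() creates independent copy.
Step by step:
`a = [4, 6, 3]` → a = [4, 6, 3]
`b = a.copy()` → b = [4, 6, 3]
`a.append(441)` → a = [4, 6, 3, 441]
`print(a)` → prints [4, 6, 3, 441]
`print(b)` → prints [4, 6, 3]

Answer:
[4, 6, 3, 441]
[4, 6, 3]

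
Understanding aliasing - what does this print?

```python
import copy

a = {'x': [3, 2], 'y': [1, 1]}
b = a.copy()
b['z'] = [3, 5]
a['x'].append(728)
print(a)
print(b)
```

Key concept: shallow copy of dict with mutable values.
Step by step:
`a = {'x': [3, 2], 'y': [1, 1]}` → a = {'x': [3, 2], 'y': [1, 1]}
`b = a.copy()` → b = {'x': [3, 2], 'y': [1, 1]}
`b['z'] = [3, 5]` → b = {'x': [3, 2], 'y': [1, 1], 'z': [3, 5]}
`a['x'].append(728)` → a = {'x': [3, 2, 728], 'y': [1, 1]}; b = {'x': [3, 2, 728], 'y': [1, 1], 'z': [3, 5]}
`print(a)` → prints {'x': [3, 2, 728], 'y': [1, 1]}
`print(b)` → prints {'x': [3, 2, 728], 'y': [1, 1], 'z': [3, 5]}

Answer:
{'x': [3, 2, 728], 'y': [1, 1]}
{'x': [3, 2, 728], 'y': [1, 1], 'z': [3, 5]}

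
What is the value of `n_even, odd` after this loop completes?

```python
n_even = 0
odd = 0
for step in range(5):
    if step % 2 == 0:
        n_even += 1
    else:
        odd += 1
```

Count evens and odds in range(5)
`n_even, odd` takes the values: (0, 0) → (1, 0) → (1, 1) → (2, 1) → (2, 2) → (3, 2)

Answer: 3, 2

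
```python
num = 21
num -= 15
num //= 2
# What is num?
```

Trace:
`num = 21` → num = 21
`num -= 15` → num = 6
`num //= 2` → num = 3
So num = 3

Answer: 3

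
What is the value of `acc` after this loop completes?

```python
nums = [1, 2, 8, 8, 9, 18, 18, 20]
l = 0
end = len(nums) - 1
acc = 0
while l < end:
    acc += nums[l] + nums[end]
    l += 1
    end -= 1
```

Sum of pairs from ends
`acc` takes the values: 0 → 21 → 41 → 67 → 84

Answer: 84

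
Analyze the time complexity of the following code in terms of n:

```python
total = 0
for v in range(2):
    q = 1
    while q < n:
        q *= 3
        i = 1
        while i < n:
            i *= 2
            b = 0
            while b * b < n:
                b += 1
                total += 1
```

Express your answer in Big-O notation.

Each loop level contributes: 1 × log n × log n × √n. Multiplying the contributions gives O(√n log² n).

Answer: O(√n log² n)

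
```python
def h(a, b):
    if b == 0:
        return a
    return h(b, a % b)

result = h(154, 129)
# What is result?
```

h(154, 129) -> h(129, 25) -> h(25, 4) -> h(4, 1) -> h(1, 0) -> 1

Answer: 1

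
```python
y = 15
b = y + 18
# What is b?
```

Trace:
`y = 15` → y = 15
`b = y + 18` → b = 33
So b = 33

Answer: 33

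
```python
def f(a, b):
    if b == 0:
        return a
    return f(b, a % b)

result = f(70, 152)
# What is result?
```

f(70, 152) -> f(152, 70) -> f(70, 12) -> f(12, 10) -> f(10, 2) -> f(2, 0) -> 2

Answer: 2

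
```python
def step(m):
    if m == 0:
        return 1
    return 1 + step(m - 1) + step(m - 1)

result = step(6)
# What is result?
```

step(m) = 1 + 2·step(m-1), step(0)=1. Closed form: (1+1)·2^6 - 1 = 127.

Answer: 127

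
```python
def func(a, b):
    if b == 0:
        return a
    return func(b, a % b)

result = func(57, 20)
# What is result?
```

func(57, 20) -> func(20, 17) -> func(17, 3) -> func(3, 2) -> func(2, 1) -> func(1, 0) -> 1

Answer: 1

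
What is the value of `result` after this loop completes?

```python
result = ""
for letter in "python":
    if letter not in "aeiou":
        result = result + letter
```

Remove vowels from 'python'
`result` takes the values: "" → "p" → "py" → "pyt" → "pyth" → "pythn"

Answer: "pythn"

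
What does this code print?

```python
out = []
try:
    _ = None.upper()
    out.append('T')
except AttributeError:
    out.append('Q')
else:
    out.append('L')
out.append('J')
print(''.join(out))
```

Execution trace: 'Q' (except AttributeError) → 'J' (after the try/except). Output: QJ

Answer: QJ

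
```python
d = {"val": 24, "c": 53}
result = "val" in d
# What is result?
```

Trace:
`d = {"val": 24, "c": 53}` → d = {'val': 24, 'c': 53}
`result = "val" in d` → result = True
So result = True

Answer: True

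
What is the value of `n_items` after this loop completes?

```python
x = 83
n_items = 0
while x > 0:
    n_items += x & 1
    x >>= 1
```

Count set bits in 83 (binary: 0b1010011)
`n_items` takes the values: 0 → 1 → 2 → 3 → 4

Answer: 4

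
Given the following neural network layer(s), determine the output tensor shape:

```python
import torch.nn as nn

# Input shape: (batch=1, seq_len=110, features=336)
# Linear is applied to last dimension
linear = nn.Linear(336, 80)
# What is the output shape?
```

Input: (1, 110, 336) -> Output: (1, 110, 80)

Answer: (1, 110, 80)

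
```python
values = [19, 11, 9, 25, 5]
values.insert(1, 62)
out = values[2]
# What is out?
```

Trace:
`values = [19, 11, 9, 25, 5]` → values = [19, 11, 9, 25, 5]
`values.insert(1, 62)` → values = [19, 62, 11, 9, 25, 5]
`out = values[2]` → out = 11
So out = 11

Answer: 11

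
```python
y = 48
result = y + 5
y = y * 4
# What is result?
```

Trace:
`y = 48` → y = 48
`result = y + 5` → result = 53
`y = y * 4` → y = 192
So result = 53

Answer: 53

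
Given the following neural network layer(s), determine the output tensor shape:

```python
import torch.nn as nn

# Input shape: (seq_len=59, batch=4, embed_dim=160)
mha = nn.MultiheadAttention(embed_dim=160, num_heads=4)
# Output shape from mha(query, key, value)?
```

Input: (59, 4, 160) -> Output: (59, 4, 160)

Answer: (59, 4, 160)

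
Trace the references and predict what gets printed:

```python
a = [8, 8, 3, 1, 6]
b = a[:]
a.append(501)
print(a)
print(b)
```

Key concept: slice [:] creates copy.
Step by step:
`a = [8, 8, 3, 1, 6]` → a = [8, 8, 3, 1, 6]
`b = a[:]` → b = [8, 8, 3, 1, 6]
`a.append(501)` → a = [8, 8, 3, 1, 6, 501]
`print(a)` → prints [8, 8, 3, 1, 6, 501]
`print(b)` → prints [8, 8, 3, 1, 6]

Answer:
[8, 8, 3, 1, 6, 501]
[8, 8, 3, 1, 6]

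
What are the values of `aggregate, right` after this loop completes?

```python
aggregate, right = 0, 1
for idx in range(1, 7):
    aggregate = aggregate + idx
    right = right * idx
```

Sum and factorial of 1 to 6
`aggregate, right` takes the values: (0, 1) → (1, 1) → (3, 1) → (3, 2) → (6, 2) → (6, 6) → (10, 6) → (10, 24) → (15, 24) → (15, 120) → (21, 120) → (21, 720)

Answer: 21, 720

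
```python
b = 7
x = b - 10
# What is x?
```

Trace:
`b = 7` → b = 7
`x = b - 10` → x = -3
So x = -3

Answer: -3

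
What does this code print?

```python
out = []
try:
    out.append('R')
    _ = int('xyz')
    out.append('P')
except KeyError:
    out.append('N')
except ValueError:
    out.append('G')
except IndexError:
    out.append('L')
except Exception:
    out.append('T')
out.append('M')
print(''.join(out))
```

Execution trace: 'R' (try body) → 'G' (except ValueError) → 'M' (after the try/except). Output: RGM

Answer: RGM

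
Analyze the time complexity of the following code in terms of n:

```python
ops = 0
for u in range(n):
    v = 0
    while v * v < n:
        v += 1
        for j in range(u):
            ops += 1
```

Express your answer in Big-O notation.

Each loop level contributes: n × √n × n. Multiplying the contributions gives O(n^2√n).

Answer: O(n^2√n)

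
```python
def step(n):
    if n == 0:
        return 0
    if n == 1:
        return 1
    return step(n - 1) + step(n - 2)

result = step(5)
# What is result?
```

Build up from base cases: step(0)=0, step(1)=1, step(2)=1, step(3)=2, step(4)=3, step(5)=5

Answer: 5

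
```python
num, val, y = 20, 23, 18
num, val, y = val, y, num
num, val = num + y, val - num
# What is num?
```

Trace:
`num, val, y = 20, 23, 18` → num = 20; val = 23; y = 18
`num, val, y = val, y, num` → num = 23; val = 18; y = 20
`num, val = num + y, val - num` → num = 43; val = -5
So num = 43

Answer: 43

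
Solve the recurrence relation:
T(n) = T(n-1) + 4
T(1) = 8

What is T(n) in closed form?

Unrolling: T(n) = T(1) + 4·(n-1) = 8 + 4(n-1) = 4n + 4.

Answer: T(n) = 4n + 4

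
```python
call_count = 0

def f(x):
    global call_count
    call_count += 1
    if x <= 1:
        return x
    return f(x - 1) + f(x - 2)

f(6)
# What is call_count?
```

Calls(x) = 1 + Calls(x-1) + Calls(x-2); Calls(0)=Calls(1)=1. For x=6 this gives 25.

Answer: 25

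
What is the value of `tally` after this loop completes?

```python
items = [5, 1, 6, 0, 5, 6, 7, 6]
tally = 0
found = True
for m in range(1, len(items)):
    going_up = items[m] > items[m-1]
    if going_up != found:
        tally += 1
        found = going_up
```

Count direction changes in [5, 1, 6, 0, 5, 6, 7, 6]
`tally` takes the values: 0 → 1 → 2 → 3 → 4 → 5

Answer: 5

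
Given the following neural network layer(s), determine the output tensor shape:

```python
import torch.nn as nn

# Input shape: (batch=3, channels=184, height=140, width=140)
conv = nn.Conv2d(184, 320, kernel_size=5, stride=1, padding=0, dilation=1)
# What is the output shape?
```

Input: (3, 184, 140, 140) -> Output: (3, 320, 136, 136)

Answer: (3, 320, 136, 136)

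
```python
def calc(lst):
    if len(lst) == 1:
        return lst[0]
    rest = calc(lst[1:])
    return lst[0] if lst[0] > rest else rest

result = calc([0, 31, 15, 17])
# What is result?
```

Recursive max over [0, 31, 15, 17] = 31

Answer: 31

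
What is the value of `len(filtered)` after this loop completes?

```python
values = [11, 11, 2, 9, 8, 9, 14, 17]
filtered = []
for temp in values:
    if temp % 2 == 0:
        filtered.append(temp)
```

Count even numbers in [11, 11, 2, 9, 8, 9, 14, 17]
`filtered` takes the values: [] → [2] → [2, 8] → [2, 8, 14]
So `len(filtered)` = 3

Answer: 3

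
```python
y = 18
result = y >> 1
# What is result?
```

Trace:
`y = 18` → y = 18
`result = y >> 1` → result = 9
So result = 9

Answer: 9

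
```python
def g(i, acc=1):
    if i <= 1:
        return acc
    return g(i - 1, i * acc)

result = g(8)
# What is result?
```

Accumulator trace (n, acc): (8, 1) -> (7, 8) -> (6, 56) -> (5, 336) -> (4, 1680) -> (3, 6720) -> (2, 20160) -> (1, 40320) -> return 40320

Answer: 40320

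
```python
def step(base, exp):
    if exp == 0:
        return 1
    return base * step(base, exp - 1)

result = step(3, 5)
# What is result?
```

step(3, 5) = 3 * 3 * 3 * 3 * 3 = 243

Answer: 243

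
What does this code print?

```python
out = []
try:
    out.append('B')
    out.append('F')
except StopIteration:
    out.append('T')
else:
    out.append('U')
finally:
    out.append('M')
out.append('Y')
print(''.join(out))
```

Execution trace: 'B' (try body) → 'F' (try body, no exception) → 'U' (else) → 'M' (finally) → 'Y' (after the try/except). Output: BFUMY

Answer: BFUMY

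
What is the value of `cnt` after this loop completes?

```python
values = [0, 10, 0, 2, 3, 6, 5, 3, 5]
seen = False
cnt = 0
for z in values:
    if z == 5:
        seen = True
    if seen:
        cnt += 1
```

Count elements after first 5 in [0, 10, 0, 2, 3, 6, 5, 3, 5]
`cnt` takes the values: 0 → 1 → 2 → 3

Answer: 3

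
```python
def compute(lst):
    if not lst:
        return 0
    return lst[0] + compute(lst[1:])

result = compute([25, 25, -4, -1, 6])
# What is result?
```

25 + 25 + (-4) + (-1) + 6 + 0 = 51

Answer: 51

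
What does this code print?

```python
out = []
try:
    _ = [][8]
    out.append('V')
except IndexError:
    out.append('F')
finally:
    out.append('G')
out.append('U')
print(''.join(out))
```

Execution trace: 'F' (except IndexError) → 'G' (finally) → 'U' (after the try/except). Output: FGU

Answer: FGU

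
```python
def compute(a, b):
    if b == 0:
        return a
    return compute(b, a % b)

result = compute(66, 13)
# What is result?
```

compute(66, 13) -> compute(13, 1) -> compute(1, 0) -> 1

Answer: 1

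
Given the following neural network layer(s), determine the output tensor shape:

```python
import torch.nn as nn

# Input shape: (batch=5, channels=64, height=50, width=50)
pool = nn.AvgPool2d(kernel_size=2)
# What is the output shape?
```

Input: (5, 64, 50, 50) -> Output: (5, 64, 25, 25)

Answer: (5, 64, 25, 25)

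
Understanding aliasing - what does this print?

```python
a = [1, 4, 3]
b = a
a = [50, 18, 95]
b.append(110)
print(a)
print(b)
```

Key concept: rebinding vs mutation: a is rebound to a new list, b still points at the original.
Step by step:
`a = [1, 4, 3]` → a = [1, 4, 3]
`b = a` → b = [1, 4, 3] (same object as a)
`a = [50, 18, 95]` → a = [50, 18, 95]
`b.append(110)` → b = [1, 4, 3, 110]
`print(a)` → prints [50, 18, 95]
`print(b)` → prints [1, 4, 3, 110]

Answer:
[50, 18, 95]
[1, 4, 3, 110]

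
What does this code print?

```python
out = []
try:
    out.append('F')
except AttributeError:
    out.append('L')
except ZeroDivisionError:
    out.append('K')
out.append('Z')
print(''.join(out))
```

Execution trace: 'F' (try body, no exception) → 'Z' (after the try/except). Output: FZ

Answer: FZ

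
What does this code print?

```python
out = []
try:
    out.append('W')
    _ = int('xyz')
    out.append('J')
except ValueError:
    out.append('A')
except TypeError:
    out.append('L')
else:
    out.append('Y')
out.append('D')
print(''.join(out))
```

Execution trace: 'W' (try body) → 'A' (except ValueError) → 'D' (after the try/except). Output: WAD

Answer: WAD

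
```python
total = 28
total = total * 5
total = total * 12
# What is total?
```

Trace:
`total = 28` → total = 28
`total = total * 5` → total = 140
`total = total * 12` → total = 1680
So total = 1680

Answer: 1680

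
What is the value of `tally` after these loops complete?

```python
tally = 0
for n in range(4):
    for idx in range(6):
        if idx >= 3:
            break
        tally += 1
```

Inner breaks at 3, outer runs 4 times
`tally` takes the values: 0 → 1 → 2 → 3 → 4 → 5 → 6 → 7 → 8 → 9 → 10 → 11 → 12

Answer: 12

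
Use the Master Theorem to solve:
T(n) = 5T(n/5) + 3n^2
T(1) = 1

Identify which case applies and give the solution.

a=5, b=5, f(n)=3n^2. log_5(5) = 1. Since c=2 > 1 and the regularity condition holds (5(n/5)^2 = (5/5^2)n^2 with 5/5^2 < 1), Case 3 applies: T(n) = Θ(f(n)) = O(n^2).

Answer: O(n^2) - Case 3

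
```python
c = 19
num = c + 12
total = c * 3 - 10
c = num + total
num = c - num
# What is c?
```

Trace:
`c = 19` → c = 19
`num = c + 12` → num = 31
`total = c * 3 - 10` → total = 47
`c = num + total` → c = 78
`num = c - num` → num = 47
So c = 78

Answer: 78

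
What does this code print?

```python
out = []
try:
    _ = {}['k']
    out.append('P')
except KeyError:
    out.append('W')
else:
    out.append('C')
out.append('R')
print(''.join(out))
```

Execution trace: 'W' (except KeyError) → 'R' (after the try/except). Output: WR

Answer: WR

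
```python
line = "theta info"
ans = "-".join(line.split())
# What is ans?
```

Trace:
`line = "theta info"` → line = 'theta info'
`ans = "-".join(line.split())` → ans = 'theta-info'
So ans = 'theta-info'

Answer: 'theta-info'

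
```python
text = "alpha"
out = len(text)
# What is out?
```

Trace:
`text = "alpha"` → text = 'alpha'
`out = len(text)` → out = 5
So out = 5

Answer: 5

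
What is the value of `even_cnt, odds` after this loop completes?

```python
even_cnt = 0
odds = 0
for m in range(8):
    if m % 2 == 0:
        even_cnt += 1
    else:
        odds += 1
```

Count evens and odds in range(8)
`even_cnt, odds` takes the values: (0, 0) → (1, 0) → (1, 1) → (2, 1) → (2, 2) → (3, 2) → (3, 3) → (4, 3) → (4, 4)

Answer: 4, 4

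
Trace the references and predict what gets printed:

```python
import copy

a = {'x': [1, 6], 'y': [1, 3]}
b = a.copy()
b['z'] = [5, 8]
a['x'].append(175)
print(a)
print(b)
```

Key concept: shallow copy of dict with mutable values.
Step by step:
`a = {'x': [1, 6], 'y': [1, 3]}` → a = {'x': [1, 6], 'y': [1, 3]}
`b = a.copy()` → b = {'x': [1, 6], 'y': [1, 3]}
`b['z'] = [5, 8]` → b = {'x': [1, 6], 'y': [1, 3], 'z': [5, 8]}
`a['x'].append(175)` → a = {'x': [1, 6, 175], 'y': [1, 3]}; b = {'x': [1, 6, 175], 'y': [1, 3], 'z': [5, 8]}
`print(a)` → prints {'x': [1, 6, 175], 'y': [1, 3]}
`print(b)` → prints {'x': [1, 6, 175], 'y': [1, 3], 'z': [5, 8]}

Answer:
{'x': [1, 6, 175], 'y': [1, 3]}
{'x': [1, 6, 175], 'y': [1, 3], 'z': [5, 8]}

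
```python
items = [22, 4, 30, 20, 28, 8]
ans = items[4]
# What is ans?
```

Trace:
`items = [22, 4, 30, 20, 28, 8]` → items = [22, 4, 30, 20, 28, 8]
`ans = items[4]` → ans = 28
So ans = 28

Answer: 28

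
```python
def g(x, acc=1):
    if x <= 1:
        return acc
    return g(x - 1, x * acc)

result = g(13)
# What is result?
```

Accumulator trace (n, acc): (13, 1) -> (12, 13) -> (11, 156) -> (10, 1716) -> (9, 17160) -> (8, 154440) -> (7, 1235520) -> (6, 8648640) -> (5, 51891840) -> (4, 259459200) -> (3, 1037836800) -> (2, 3113510400) -> (1, 6227020800) -> return 6227020800

Answer: 6227020800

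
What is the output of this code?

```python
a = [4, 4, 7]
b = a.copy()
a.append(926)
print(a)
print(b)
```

Key concept: list.copy() creates independent copy.
Step by step:
`a = [4, 4, 7]` → a = [4, 4, 7]
`b = a.copy()` → b = [4, 4, 7]
`a.append(926)` → a = [4, 4, 7, 926]
`print(a)` → prints [4, 4, 7, 926]
`print(b)` → prints [4, 4, 7]

Answer:
[4, 4, 7, 926]
[4, 4, 7]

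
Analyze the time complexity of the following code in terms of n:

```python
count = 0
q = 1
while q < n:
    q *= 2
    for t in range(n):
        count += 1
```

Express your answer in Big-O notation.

Each loop level contributes: log n × n. Multiplying the contributions gives O(n log n).

Answer: O(n log n)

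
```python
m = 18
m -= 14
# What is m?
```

Trace:
`m = 18` → m = 18
`m -= 14` → m = 4
So m = 4

Answer: 4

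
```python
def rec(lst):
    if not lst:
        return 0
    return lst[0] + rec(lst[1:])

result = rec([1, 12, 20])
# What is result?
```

1 + 12 + 20 + 0 = 33

Answer: 33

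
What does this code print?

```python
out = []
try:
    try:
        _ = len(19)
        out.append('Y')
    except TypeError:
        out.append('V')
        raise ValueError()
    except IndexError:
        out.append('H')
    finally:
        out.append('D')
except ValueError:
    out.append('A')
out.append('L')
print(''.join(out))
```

Execution trace: 'V' (except TypeError) → 'D' (finally) → 'A' (outer except ValueError) → 'L' (after the try/except). Output: VDAL

Answer: VDAL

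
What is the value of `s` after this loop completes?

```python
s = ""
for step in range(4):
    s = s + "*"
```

Repeat '*' 4 times
`s` takes the values: "" → "*" → "**" → "***" → "****"

Answer: "****"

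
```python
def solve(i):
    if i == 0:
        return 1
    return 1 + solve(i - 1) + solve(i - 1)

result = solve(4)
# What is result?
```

solve(i) = 1 + 2·solve(i-1), solve(0)=1. Closed form: (1+1)·2^4 - 1 = 31.

Answer: 31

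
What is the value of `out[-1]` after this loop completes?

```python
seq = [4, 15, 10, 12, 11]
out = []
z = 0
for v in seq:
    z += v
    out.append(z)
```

Cumulative sum ends at 52
`out` takes the values: [] → [4] → [4, 19] → [4, 19, 29] → [4, 19, 29, 41] → [4, 19, 29, 41, 52]
So `out[-1]` = 52

Answer: 52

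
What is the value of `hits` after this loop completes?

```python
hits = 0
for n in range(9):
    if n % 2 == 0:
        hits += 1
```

Count numbers divisible by 2 in range(9)
`hits` takes the values: 0 → 1 → 2 → 3 → 4 → 5

Answer: 5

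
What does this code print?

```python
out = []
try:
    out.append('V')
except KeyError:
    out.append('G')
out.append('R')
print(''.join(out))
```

Execution trace: 'V' (try body, no exception) → 'R' (after the try/except). Output: VR

Answer: VR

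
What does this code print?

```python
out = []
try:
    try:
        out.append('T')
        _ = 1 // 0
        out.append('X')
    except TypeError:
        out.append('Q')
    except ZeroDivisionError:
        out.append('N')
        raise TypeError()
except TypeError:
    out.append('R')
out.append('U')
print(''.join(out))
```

Execution trace: 'T' (try body) → 'N' (except ZeroDivisionError) → 'R' (outer except TypeError) → 'U' (after the try/except). Output: TNRU

Answer: TNRU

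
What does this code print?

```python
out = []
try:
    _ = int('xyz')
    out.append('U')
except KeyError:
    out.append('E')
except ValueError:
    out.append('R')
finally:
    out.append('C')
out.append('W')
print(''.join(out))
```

Execution trace: 'R' (except ValueError) → 'C' (finally) → 'W' (after the try/except). Output: RCW

Answer: RCW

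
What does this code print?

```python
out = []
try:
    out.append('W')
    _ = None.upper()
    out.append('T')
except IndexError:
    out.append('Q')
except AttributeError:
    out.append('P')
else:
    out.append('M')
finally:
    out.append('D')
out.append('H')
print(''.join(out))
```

Execution trace: 'W' (try body) → 'P' (except AttributeError) → 'D' (finally) → 'H' (after the try/except). Output: WPDH

Answer: WPDH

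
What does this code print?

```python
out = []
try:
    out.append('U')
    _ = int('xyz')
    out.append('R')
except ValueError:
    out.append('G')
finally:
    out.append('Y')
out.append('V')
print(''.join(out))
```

Execution trace: 'U' (try body) → 'G' (except ValueError) → 'Y' (finally) → 'V' (after the try/except). Output: UGYV

Answer: UGYV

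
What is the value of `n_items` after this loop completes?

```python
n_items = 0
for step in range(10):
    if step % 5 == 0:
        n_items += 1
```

Count numbers divisible by 5 in range(10)
`n_items` takes the values: 0 → 1 → 2

Answer: 2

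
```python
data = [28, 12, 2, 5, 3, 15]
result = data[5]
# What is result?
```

Trace:
`data = [28, 12, 2, 5, 3, 15]` → data = [28, 12, 2, 5, 3, 15]
`result = data[5]` → result = 15
So result = 15

Answer: 15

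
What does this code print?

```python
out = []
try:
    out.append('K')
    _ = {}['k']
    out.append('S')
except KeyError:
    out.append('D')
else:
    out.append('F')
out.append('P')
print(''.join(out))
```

Execution trace: 'K' (try body) → 'D' (except KeyError) → 'P' (after the try/except). Output: KDP

Answer: KDP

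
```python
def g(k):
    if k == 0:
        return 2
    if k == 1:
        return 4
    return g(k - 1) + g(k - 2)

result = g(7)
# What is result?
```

Build up from base cases: g(0)=2, g(1)=4, g(2)=6, g(3)=10, g(4)=16, g(5)=26, g(6)=42, ..., g(7)=68

Answer: 68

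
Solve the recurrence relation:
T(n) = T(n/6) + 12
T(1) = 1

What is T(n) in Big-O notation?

Each step divides n by 6 and adds 12. After log_6(n) steps we reach T(1)=1. So T(n) = 12·log_6(n) + 1 = O(log n).

Answer: O(log n)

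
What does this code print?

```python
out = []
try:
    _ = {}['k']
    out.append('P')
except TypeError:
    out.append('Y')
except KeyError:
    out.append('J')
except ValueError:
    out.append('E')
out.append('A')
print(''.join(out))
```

Execution trace: 'J' (except KeyError) → 'A' (after the try/except). Output: JA

Answer: JA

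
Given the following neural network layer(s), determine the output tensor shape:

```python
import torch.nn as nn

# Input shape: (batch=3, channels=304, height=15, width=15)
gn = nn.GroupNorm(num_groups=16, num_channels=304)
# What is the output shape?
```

Input: (3, 304, 15, 15) -> Output: (3, 304, 15, 15)

Answer: (3, 304, 15, 15)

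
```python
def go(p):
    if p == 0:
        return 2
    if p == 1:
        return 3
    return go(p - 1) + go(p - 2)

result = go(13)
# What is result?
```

Build up from base cases: go(0)=2, go(1)=3, go(2)=5, go(3)=8, go(4)=13, go(5)=21, go(6)=34, ..., go(13)=987

Answer: 987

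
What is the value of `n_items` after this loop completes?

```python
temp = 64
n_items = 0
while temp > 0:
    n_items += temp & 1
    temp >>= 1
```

Count set bits in 64 (binary: 0b1000000)
`n_items` takes the values: 0 → 1

Answer: 1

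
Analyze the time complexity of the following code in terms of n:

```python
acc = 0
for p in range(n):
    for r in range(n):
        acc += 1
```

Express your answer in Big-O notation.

Each loop level contributes: n × n. Multiplying the contributions gives O(n^2).

Answer: O(n^2)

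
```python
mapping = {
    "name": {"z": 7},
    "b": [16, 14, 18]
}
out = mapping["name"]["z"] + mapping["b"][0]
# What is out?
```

Trace:
`mapping = { ...` → mapping = {'name': {'z': 7}, 'b': [16, 14, 18]}
`out = mapping["name"]["z"] + mapping["b"][0]` → out = 23
So out = 23

Answer: 23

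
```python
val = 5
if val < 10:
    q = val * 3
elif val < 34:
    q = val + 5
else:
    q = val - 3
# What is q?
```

Trace:
`val = 5` → val = 5
`if val < 10: ...` → val < 10 is True → q = 15
So q = 15

Answer: 15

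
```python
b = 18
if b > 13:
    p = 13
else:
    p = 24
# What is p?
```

Trace:
`b = 18` → b = 18
`if b > 13: ...` → b > 13 is True → p = 13
So p = 13

Answer: 13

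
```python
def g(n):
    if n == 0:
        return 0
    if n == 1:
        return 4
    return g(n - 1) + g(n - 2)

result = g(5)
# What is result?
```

Build up from base cases: g(0)=0, g(1)=4, g(2)=4, g(3)=8, g(4)=12, g(5)=20

Answer: 20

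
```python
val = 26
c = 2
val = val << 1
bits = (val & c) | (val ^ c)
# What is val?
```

Trace:
`val = 26` → val = 26
`c = 2` → c = 2
`val = val << 1` → val = 52
`bits = (val & c) | (val ^ c)` → bits = 54
So val = 52

Answer: 52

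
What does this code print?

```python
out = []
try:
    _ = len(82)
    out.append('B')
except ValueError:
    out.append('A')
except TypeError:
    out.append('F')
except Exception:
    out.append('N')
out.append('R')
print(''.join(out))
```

Execution trace: 'F' (except TypeError) → 'R' (after the try/except). Output: FR

Answer: FR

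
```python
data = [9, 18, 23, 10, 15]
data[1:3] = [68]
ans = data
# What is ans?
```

Trace:
`data = [9, 18, 23, 10, 15]` → data = [9, 18, 23, 10, 15]
`data[1:3] = [68]` → data = [9, 68, 10, 15]
`ans = data` → ans = [9, 68, 10, 15]
So ans = [9, 68, 10, 15]

Answer: [9, 68, 10, 15]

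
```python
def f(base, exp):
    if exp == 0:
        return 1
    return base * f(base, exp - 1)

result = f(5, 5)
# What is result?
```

f(5, 5) = 5 * 5 * 5 * 5 * 5 = 3125

Answer: 3125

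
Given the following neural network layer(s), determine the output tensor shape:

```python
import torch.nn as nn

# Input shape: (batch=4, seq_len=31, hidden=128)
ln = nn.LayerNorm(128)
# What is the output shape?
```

Input: (4, 31, 128) -> Output: (4, 31, 128)

Answer: (4, 31, 128)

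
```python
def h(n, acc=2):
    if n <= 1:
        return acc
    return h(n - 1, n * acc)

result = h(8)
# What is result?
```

Accumulator trace (n, acc): (8, 2) -> (7, 16) -> (6, 112) -> (5, 672) -> (4, 3360) -> (3, 13440) -> (2, 40320) -> (1, 80640) -> return 80640

Answer: 80640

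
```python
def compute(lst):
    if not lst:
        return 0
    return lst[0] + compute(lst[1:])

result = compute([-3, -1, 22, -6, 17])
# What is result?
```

(-3) + (-1) + 22 + (-6) + 17 + 0 = 29

Answer: 29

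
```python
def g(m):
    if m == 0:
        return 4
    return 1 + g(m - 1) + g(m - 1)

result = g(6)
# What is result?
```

g(m) = 1 + 2·g(m-1), g(0)=4. Closed form: (4+1)·2^6 - 1 = 319.

Answer: 319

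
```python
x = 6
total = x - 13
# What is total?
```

Trace:
`x = 6` → x = 6
`total = x - 13` → total = -7
So total = -7

Answer: -7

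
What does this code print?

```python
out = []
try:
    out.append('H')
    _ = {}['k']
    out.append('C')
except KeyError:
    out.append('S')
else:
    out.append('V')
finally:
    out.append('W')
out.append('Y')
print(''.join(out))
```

Execution trace: 'H' (try body) → 'S' (except KeyError) → 'W' (finally) → 'Y' (after the try/except). Output: HSWY

Answer: HSWY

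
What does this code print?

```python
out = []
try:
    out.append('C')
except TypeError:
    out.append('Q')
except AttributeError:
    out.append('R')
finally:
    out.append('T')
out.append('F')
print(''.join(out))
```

Execution trace: 'C' (try body, no exception) → 'T' (finally) → 'F' (after the try/except). Output: CTF

Answer: CTF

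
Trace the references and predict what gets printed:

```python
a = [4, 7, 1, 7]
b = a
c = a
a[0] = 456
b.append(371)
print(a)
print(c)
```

Key concept: multiple aliases.
Step by step:
`a = [4, 7, 1, 7]` → a = [4, 7, 1, 7]
`b = a` → b = [4, 7, 1, 7] (same object as a)
`c = a` → c = [4, 7, 1, 7] (same object as a, b)
`a[0] = 456` → a = [456, 7, 1, 7] (same object as b, c); b = [456, 7, 1, 7] (same object as a, c); c = [456, 7, 1, 7] (same object as a, b)
`b.append(371)` → a = [456, 7, 1, 7, 371] (same object as b, c); b = [456, 7, 1, 7, 371] (same object as a, c); c = [456, 7, 1, 7, 371] (same object as a, b)
`print(a)` → prints [456, 7, 1, 7, 371]
`print(c)` → prints [456, 7, 1, 7, 371]

Answer:
[456, 7, 1, 7, 371]
[456, 7, 1, 7, 371]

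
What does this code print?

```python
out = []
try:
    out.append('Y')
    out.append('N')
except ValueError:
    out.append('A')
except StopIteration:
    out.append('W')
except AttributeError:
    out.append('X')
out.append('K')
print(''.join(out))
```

Execution trace: 'Y' (try body) → 'N' (try body, no exception) → 'K' (after the try/except). Output: YNK

Answer: YNK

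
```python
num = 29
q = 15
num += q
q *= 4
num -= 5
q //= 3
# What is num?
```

Trace:
`num = 29` → num = 29
`q = 15` → q = 15
`num += q` → num = 44
`q *= 4` → q = 60
`num -= 5` → num = 39
`q //= 3` → q = 20
So num = 39

Answer: 39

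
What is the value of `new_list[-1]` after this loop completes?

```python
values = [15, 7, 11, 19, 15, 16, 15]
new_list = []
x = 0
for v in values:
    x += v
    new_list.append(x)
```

Cumulative sum ends at 98
`new_list` takes the values: [] → [15] → [15, 22] → [15, 22, 33] → [15, 22, 33, 52] → [15, 22, 33, 52, 67] → [15, 22, 33, 52, 67, 83] → [15, 22, 33, 52, 67, 83, 98]
So `new_list[-1]` = 98

Answer: 98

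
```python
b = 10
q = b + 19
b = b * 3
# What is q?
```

Trace:
`b = 10` → b = 10
`q = b + 19` → q = 29
`b = b * 3` → b = 30
So q = 29

Answer: 29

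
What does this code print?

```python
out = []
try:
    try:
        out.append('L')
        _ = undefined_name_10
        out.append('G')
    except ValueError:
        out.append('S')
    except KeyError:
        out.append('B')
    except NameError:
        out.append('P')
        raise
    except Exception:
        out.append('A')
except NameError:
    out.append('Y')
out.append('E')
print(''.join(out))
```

Execution trace: 'L' (inner try body) → 'P' (inner except NameError) → 'Y' (outer except NameError) → 'E' (after the try/except). Output: LPYE

Answer: LPYE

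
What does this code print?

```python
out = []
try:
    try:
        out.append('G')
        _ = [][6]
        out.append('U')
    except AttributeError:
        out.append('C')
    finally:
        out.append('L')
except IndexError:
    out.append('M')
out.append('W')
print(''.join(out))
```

Execution trace: 'G' (inner try body) → 'L' (inner finally) → 'M' (outer except IndexError) → 'W' (after the try/except). Output: GLMW

Answer: GLMW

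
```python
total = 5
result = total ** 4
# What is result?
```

Trace:
`total = 5` → total = 5
`result = total ** 4` → result = 625
So result = 625

Answer: 625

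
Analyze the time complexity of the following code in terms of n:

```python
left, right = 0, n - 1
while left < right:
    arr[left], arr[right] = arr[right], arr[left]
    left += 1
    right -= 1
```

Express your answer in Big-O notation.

This is In-place array reversal. Time complexity: O(n).

Answer: O(n)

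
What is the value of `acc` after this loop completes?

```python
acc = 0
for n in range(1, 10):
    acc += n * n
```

Sum of squares 1² to 9² = 285
`acc` takes the values: 0 → 1 → 5 → 14 → 30 → 55 → 91 → 140 → 204 → 285

Answer: 285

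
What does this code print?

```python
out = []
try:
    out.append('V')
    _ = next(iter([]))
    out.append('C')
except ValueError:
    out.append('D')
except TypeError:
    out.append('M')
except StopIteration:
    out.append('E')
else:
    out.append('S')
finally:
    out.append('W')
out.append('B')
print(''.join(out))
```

Execution trace: 'V' (try body) → 'E' (except StopIteration) → 'W' (finally) → 'B' (after the try/except). Output: VEWB

Answer: VEWB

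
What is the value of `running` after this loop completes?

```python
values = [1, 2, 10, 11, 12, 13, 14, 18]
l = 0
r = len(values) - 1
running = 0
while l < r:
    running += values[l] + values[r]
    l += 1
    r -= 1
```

Sum of pairs from ends
`running` takes the values: 0 → 19 → 35 → 58 → 81

Answer: 81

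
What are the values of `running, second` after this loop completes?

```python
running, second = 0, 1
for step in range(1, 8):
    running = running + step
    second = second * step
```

Sum and factorial of 1 to 7
`running, second` takes the values: (0, 1) → (1, 1) → (3, 1) → (3, 2) → (6, 2) → (6, 6) → (10, 6) → (10, 24) → (15, 24) → (15, 120) → (21, 120) → (21, 720) → (28, 720) → (28, 5040)

Answer: 28, 5040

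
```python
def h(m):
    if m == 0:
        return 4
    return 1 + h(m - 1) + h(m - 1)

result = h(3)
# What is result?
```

h(m) = 1 + 2·h(m-1), h(0)=4. Closed form: (4+1)·2^3 - 1 = 39.

Answer: 39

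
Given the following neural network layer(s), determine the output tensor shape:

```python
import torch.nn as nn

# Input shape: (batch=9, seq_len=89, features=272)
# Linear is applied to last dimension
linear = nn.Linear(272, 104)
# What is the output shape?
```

Input: (9, 89, 272) -> Output: (9, 89, 104)

Answer: (9, 89, 104)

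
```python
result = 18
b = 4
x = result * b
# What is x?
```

Trace:
`result = 18` → result = 18
`b = 4` → b = 4
`x = result * b` → x = 72
So x = 72

Answer: 72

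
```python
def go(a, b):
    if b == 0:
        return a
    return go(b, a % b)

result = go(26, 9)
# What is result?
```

go(26, 9) -> go(9, 8) -> go(8, 1) -> go(1, 0) -> 1

Answer: 1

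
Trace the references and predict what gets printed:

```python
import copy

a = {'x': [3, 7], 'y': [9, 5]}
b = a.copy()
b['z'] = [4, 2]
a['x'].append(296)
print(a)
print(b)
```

Key concept: shallow copy of dict with mutable values.
Step by step:
`a = {'x': [3, 7], 'y': [9, 5]}` → a = {'x': [3, 7], 'y': [9, 5]}
`b = a.copy()` → b = {'x': [3, 7], 'y': [9, 5]}
`b['z'] = [4, 2]` → b = {'x': [3, 7], 'y': [9, 5], 'z': [4, 2]}
`a['x'].append(296)` → a = {'x': [3, 7, 296], 'y': [9, 5]}; b = {'x': [3, 7, 296], 'y': [9, 5], 'z': [4, 2]}
`print(a)` → prints {'x': [3, 7, 296], 'y': [9, 5]}
`print(b)` → prints {'x': [3, 7, 296], 'y': [9, 5], 'z': [4, 2]}

Answer:
{'x': [3, 7, 296], 'y': [9, 5]}
{'x': [3, 7, 296], 'y': [9, 5], 'z': [4, 2]}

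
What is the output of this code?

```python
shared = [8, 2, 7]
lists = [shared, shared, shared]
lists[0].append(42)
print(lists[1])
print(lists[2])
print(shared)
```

Key concept: list of same reference.
Step by step:
`shared = [8, 2, 7]` → shared = [8, 2, 7]
`lists = [shared, shared, shared]` → lists = [[8, 2, 7], [8, 2, 7], [8, 2, 7]]
`lists[0].append(42)` → shared = [8, 2, 7, 42]; lists = [[8, 2, 7, 42], [8, 2, 7, 42], [8, 2, 7, 42]]
`print(lists[1])` → prints [8, 2, 7, 42]
`print(lists[2])` → prints [8, 2, 7, 42]
`print(shared)` → prints [8, 2, 7, 42]

Answer:
[8, 2, 7, 42]
[8, 2, 7, 42]
[8, 2, 7, 42]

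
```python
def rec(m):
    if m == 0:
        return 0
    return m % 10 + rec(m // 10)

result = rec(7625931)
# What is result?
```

Sum of digits of 7625931: 1 + 3 + 9 + 5 + 2 + 6 + 7 = 33

Answer: 33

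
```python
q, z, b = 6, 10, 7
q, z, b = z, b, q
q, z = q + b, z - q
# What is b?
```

Trace:
`q, z, b = 6, 10, 7` → q = 6; z = 10; b = 7
`q, z, b = z, b, q` → q = 10; z = 7; b = 6
`q, z = q + b, z - q` → q = 16; z = -3
So b = 6

Answer: 6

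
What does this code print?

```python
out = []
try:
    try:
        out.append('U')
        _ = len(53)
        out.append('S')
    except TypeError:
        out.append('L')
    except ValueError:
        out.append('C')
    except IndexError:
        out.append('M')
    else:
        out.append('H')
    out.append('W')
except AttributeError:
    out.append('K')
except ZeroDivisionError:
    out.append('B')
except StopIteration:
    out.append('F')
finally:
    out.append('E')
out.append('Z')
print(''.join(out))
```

Execution trace: 'U' (inner try body) → 'L' (inner except TypeError) → 'W' (try body, no exception) → 'E' (finally) → 'Z' (after the try/except). Output: ULWEZ

Answer: ULWEZ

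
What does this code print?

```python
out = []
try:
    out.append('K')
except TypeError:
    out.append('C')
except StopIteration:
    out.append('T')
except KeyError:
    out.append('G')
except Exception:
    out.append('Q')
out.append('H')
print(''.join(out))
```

Execution trace: 'K' (try body, no exception) → 'H' (after the try/except). Output: KH

Answer: KH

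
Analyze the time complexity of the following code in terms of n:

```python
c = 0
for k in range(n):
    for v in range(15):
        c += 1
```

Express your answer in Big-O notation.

Each loop level contributes: n × 1. Multiplying the contributions gives O(n).

Answer: O(n)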